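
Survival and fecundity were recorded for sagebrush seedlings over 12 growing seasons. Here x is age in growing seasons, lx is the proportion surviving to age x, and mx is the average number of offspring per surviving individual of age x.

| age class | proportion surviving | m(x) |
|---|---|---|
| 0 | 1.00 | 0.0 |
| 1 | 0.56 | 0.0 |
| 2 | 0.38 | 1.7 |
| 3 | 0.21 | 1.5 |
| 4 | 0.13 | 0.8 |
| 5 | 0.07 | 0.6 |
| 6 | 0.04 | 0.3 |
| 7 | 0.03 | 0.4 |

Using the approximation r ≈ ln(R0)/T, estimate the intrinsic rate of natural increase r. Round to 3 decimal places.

R0 = Σ lx·mx = 0 + 0 + 0.646 + 0.315 + 0.104 + 0.042 + 0.012 + 0.012 = 1.131
Σ x·lx·mx = 3.019; T = 3.019/1.131 = 2.66932…
r ≈ ln(R0)/T = ln(1.131)/2.66932… = 0.04612… → 0.046

0.046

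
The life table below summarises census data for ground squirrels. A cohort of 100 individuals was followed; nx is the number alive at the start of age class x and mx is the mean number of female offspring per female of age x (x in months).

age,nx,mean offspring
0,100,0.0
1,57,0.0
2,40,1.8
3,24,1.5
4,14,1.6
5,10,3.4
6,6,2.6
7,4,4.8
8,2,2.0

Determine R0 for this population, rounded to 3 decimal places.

2.032

lx = nx/n0 = nx/100: 1, 0.57, 0.4, 0.24, 0.14, 0.1, 0.06, 0.04, 0.02
lx·mx by age: 0, 0, 0.72, 0.36, 0.224, 0.34, 0.156, 0.192, 0.04
R0 = Σ lx·mx = 2.032 → 2.032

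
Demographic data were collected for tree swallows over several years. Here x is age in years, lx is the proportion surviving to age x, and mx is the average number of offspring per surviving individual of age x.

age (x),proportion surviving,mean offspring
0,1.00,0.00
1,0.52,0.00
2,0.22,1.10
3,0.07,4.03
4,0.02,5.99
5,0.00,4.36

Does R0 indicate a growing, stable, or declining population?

R0 = Σ lx·mx = 0 + 0 + 0.242 + 0.2821 + 0.1198 + 0 = 0.6439
R0 < 1, so the population is declining.

declining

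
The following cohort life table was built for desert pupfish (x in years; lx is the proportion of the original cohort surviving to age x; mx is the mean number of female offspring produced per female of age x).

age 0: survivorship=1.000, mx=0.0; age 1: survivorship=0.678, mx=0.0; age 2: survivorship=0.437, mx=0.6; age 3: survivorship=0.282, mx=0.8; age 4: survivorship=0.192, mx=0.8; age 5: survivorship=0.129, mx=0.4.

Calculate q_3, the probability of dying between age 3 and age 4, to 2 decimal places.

q_3 = (l_3 − l_4) / l_3 = (0.282 − 0.192) / 0.282
     = 0.09 / 0.282 = 0.319149… → 0.32

0.32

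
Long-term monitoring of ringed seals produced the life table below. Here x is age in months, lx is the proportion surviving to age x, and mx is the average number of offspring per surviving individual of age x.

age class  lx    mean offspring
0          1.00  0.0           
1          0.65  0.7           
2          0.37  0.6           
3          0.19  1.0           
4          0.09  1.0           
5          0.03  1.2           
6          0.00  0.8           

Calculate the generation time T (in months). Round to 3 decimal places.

2.023

lx·mx: 0, 0.455, 0.222, 0.19, 0.09, 0.036, 0 → R0 = 0.993
x·lx·mx: 0, 0.455, 0.444, 0.57, 0.36, 0.18, 0 → Σ = 2.009
T = 2.009 / 0.993 = 2.023162… → 2.023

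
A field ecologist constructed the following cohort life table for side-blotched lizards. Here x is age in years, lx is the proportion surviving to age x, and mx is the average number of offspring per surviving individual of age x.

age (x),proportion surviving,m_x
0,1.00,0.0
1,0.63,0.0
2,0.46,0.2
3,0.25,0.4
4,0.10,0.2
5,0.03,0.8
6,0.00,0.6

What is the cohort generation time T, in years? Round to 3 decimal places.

lx·mx: 0, 0, 0.092, 0.1, 0.02, 0.024, 0 → R0 = 0.236
x·lx·mx: 0, 0, 0.184, 0.3, 0.08, 0.12, 0 → Σ = 0.684
T = 0.684 / 0.236 = 2.898305… → 2.898

2.898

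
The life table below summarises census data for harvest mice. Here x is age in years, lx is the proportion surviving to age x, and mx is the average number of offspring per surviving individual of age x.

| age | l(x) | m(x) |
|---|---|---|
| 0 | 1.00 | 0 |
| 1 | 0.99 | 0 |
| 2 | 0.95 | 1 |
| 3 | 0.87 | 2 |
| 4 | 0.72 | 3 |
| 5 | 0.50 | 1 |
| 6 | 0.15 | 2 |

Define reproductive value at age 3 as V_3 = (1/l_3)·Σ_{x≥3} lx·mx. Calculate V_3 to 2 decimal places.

lx·mx for x ≥ 3: 1.74, 2.16, 0.5, 0.3 → sum = 4.7
V_3 = 4.7 / l_3 = 4.7 / 0.87 = 5.402299… → 5.40

5.40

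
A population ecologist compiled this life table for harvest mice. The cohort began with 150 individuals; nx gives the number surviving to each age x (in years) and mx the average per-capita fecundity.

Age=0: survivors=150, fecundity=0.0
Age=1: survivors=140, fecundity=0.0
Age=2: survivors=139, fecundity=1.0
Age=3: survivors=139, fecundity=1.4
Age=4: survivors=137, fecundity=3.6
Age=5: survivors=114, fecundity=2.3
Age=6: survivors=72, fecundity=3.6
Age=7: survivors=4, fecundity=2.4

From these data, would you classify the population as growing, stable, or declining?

growing

lx = nx/n0 = nx/150: 1, 0.93333…, 0.92667…, 0.92667…, 0.91333…, 0.76, 0.48, 0.02667…
R0 = Σ lx·mx = 0 + 0 + 0.926667… + 1.297333… + 3.288… + 1.748 + 1.728 + 0.064… = 9.052…
R0 > 1, so the population is growing.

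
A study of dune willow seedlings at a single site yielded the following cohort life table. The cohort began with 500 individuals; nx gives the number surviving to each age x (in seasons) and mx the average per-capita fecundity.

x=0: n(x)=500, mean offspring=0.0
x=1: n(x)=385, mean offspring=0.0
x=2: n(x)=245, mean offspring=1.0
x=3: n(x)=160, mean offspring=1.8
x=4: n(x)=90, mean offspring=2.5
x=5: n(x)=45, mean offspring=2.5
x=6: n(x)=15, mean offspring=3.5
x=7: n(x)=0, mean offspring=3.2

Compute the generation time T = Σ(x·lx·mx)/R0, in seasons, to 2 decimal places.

3.39

lx = nx/n0 = nx/500: 1, 0.77, 0.49, 0.32, 0.18, 0.09, 0.03, 0
lx·mx: 0, 0, 0.49, 0.576, 0.45, 0.225, 0.105, 0 → R0 = 1.846
x·lx·mx: 0, 0, 0.98, 1.728, 1.8, 1.125, 0.63, 0 → Σ = 6.263
T = 6.263 / 1.846 = 3.392741… → 3.39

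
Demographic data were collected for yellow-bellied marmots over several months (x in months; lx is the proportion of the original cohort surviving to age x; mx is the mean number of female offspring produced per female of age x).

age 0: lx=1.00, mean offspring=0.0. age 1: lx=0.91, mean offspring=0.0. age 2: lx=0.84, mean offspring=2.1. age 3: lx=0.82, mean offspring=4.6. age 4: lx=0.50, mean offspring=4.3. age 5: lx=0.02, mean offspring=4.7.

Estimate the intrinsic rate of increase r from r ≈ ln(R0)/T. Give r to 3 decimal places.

0.667

R0 = Σ lx·mx = 0 + 0 + 1.764 + 3.772 + 2.15 + 0.094 = 7.78
Σ x·lx·mx = 23.914; T = 23.914/7.78 = 3.07378…
r ≈ ln(R0)/T = ln(7.78)/3.07378… = 0.66744… → 0.667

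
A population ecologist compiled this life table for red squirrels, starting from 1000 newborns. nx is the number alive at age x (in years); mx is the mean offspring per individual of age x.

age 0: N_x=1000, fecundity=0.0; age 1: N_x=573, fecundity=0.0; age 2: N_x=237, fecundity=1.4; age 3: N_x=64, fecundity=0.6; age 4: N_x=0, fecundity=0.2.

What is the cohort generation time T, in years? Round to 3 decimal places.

lx = nx/n0 = nx/1000: 1, 0.573, 0.237, 0.064, 0
lx·mx: 0, 0, 0.3318, 0.0384, 0 → R0 = 0.3702
x·lx·mx: 0, 0, 0.6636, 0.1152, 0 → Σ = 0.7788
T = 0.7788 / 0.3702 = 2.103728… → 2.104

2.104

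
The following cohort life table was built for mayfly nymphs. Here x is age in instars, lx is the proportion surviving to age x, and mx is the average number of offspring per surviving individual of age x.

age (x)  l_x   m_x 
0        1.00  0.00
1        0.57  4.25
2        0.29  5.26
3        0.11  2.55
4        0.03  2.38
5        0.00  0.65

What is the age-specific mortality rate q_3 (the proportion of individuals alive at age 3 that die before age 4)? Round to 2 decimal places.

q_3 = (l_3 − l_4) / l_3 = (0.11 − 0.03) / 0.11
     = 0.08 / 0.11 = 0.727273… → 0.73

0.73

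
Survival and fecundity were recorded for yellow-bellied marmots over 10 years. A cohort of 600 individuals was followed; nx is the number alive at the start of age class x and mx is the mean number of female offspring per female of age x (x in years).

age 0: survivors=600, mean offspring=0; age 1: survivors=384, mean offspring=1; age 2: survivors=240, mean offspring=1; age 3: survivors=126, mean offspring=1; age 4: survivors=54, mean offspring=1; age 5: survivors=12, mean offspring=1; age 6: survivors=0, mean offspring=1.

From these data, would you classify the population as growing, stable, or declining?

growing

lx = nx/n0 = nx/600: 1, 0.64, 0.4, 0.21, 0.09, 0.02, 0
R0 = Σ lx·mx = 0 + 0.64 + 0.4 + 0.21 + 0.09 + 0.02 + 0 = 1.36
R0 > 1, so the population is growing.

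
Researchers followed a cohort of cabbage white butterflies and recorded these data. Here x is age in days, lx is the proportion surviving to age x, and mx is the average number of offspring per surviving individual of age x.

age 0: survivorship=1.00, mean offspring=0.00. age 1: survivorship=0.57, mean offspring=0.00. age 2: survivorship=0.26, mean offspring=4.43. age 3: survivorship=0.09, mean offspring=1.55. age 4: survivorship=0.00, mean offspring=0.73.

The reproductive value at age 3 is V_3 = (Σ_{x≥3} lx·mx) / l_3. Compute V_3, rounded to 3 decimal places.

lx·mx for x ≥ 3: 0.1395, 0 → sum = 0.1395
V_3 = 0.1395 / l_3 = 0.1395 / 0.09 = 1.55 → 1.550

1.550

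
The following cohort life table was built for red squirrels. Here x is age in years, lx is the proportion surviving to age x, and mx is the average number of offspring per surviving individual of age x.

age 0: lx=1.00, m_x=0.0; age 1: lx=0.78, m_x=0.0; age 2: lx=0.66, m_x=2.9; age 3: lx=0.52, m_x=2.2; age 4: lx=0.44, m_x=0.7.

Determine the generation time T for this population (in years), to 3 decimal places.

2.523

lx·mx: 0, 0, 1.914, 1.144, 0.308 → R0 = 3.366
x·lx·mx: 0, 0, 3.828, 3.432, 1.232 → Σ = 8.492
T = 8.492 / 3.366 = 2.522876… → 2.523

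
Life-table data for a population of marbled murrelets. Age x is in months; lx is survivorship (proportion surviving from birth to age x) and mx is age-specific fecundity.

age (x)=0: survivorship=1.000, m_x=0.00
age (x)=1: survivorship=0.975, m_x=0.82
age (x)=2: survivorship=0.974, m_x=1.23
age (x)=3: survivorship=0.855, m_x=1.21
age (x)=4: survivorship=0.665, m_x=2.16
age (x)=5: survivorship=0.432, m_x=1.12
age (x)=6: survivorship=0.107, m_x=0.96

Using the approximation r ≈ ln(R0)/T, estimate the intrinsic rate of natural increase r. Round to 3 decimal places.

0.543

R0 = Σ lx·mx = 0 + 0.7995 + 1.19802 + 1.03455 + 1.4364 + 0.48384 + 0.10272 = 5.05503
Σ x·lx·mx = 15.08031; T = 15.08031/5.05503 = 2.98323…
r ≈ ln(R0)/T = ln(5.05503)/2.98323… = 0.54316… → 0.543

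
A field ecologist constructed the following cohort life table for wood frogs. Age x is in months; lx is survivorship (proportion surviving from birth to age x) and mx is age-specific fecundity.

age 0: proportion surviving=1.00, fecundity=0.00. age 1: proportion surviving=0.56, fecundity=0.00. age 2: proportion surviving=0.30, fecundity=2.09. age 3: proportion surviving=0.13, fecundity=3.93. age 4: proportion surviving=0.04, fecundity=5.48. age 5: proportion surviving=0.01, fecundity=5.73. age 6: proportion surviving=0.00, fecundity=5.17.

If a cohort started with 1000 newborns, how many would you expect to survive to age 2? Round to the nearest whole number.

300

Expected survivors = N0 · l_2 = 1000 × 0.30 = 300 → 300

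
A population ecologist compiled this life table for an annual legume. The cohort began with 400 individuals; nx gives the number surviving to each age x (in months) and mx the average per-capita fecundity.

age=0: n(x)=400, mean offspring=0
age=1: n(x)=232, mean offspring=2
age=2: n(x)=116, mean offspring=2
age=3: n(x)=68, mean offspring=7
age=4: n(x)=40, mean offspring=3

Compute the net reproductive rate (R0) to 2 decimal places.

3.23

lx = nx/n0 = nx/400: 1, 0.58, 0.29, 0.17, 0.1
lx·mx by age: 0, 1.16, 0.58, 1.19, 0.3
R0 = Σ lx·mx = 3.23 → 3.23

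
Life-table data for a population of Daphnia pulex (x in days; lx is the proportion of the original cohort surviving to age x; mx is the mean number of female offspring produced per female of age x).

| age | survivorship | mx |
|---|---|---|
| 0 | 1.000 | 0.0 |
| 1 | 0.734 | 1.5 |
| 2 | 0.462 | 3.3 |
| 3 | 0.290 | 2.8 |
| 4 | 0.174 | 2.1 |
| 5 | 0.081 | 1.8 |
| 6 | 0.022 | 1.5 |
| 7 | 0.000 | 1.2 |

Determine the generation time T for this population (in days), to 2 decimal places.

lx·mx: 0, 1.101, 1.5246, 0.812, 0.3654, 0.1458, 0.033, 0 → R0 = 3.9818
x·lx·mx: 0, 1.101, 3.0492, 2.436, 1.4616, 0.729, 0.198, 0 → Σ = 8.9748
T = 8.9748 / 3.9818 = 2.253955… → 2.25

2.25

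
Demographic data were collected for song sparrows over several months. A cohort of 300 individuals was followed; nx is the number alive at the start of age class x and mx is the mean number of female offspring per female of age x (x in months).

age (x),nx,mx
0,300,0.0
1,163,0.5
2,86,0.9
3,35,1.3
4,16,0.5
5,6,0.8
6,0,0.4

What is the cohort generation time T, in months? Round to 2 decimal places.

1.97

lx = nx/n0 = nx/300: 1, 0.54333…, 0.28667…, 0.11667…, 0.05333…, 0.02, 0
lx·mx: 0, 0.271667…, 0.258…, 0.151667…, 0.026667…, 0.016, 0 → R0 = 0.724…
x·lx·mx: 0, 0.271667…, 0.516…, 0.455…, 0.106667…, 0.08, 0 → Σ = 1.429333…
T = 1.429333… / 0.724… = 1.974217… → 1.97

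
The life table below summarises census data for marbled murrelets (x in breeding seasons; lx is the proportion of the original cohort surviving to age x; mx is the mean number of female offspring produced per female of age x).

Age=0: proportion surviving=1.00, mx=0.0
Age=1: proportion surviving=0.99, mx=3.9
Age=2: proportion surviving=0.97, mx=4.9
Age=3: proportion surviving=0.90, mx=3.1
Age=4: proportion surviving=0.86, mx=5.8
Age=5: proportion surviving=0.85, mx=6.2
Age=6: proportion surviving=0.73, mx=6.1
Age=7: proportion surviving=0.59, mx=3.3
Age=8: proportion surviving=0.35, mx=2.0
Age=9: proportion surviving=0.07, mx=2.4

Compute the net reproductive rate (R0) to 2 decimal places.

lx·mx by age: 0, 3.861, 4.753, 2.79, 4.988, 5.27, 4.453, 1.947, 0.7, 0.168
R0 = Σ lx·mx = 28.93 → 28.93

28.93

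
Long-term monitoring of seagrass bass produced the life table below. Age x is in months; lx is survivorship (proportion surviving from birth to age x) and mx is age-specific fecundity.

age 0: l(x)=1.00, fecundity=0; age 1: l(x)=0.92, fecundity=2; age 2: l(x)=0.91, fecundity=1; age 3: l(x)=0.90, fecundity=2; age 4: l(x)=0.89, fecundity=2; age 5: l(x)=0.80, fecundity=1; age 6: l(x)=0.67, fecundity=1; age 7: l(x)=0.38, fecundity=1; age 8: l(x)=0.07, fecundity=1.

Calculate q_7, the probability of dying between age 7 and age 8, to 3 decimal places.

q_7 = (l_7 − l_8) / l_7 = (0.38 − 0.07) / 0.38
     = 0.31 / 0.38 = 0.815789… → 0.816

0.816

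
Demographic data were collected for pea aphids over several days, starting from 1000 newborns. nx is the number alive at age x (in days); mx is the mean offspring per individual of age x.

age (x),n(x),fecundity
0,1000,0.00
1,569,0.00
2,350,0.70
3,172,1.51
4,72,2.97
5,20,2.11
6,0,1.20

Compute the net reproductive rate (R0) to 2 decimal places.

0.76

lx = nx/n0 = nx/1000: 1, 0.569, 0.35, 0.172, 0.072, 0.02, 0
lx·mx by age: 0, 0, 0.245, 0.25972, 0.21384, 0.0422, 0
R0 = Σ lx·mx = 0.76076 → 0.76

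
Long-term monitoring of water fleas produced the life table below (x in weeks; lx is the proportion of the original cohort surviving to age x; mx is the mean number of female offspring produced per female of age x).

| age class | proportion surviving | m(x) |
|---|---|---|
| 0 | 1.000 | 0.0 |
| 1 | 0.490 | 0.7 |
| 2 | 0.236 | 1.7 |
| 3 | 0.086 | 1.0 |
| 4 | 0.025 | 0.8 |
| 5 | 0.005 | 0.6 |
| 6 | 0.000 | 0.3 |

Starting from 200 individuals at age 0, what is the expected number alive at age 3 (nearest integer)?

17

Expected survivors = N0 · l_3 = 200 × 0.086 = 17.2 → 17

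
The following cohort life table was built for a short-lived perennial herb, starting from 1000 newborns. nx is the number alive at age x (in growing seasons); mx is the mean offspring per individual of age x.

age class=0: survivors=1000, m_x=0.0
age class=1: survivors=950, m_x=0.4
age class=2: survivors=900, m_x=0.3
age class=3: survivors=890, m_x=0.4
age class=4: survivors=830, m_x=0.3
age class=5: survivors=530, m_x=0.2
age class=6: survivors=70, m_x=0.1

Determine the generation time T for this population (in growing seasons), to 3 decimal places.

lx = nx/n0 = nx/1000: 1, 0.95, 0.9, 0.89, 0.83, 0.53, 0.07
lx·mx: 0, 0.38, 0.27, 0.356, 0.249, 0.106, 0.007 → R0 = 1.368
x·lx·mx: 0, 0.38, 0.54, 1.068, 0.996, 0.53, 0.042 → Σ = 3.556
T = 3.556 / 1.368 = 2.599415… → 2.599

2.599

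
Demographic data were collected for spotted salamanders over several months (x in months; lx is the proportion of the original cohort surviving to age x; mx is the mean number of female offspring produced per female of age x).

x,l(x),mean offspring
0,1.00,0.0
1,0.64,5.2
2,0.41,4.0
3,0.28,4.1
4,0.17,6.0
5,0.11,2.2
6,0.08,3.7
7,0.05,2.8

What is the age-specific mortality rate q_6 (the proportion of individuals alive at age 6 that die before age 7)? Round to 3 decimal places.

0.375

q_6 = (l_6 − l_7) / l_6 = (0.08 − 0.05) / 0.08
     = 0.03 / 0.08 = 0.375 → 0.375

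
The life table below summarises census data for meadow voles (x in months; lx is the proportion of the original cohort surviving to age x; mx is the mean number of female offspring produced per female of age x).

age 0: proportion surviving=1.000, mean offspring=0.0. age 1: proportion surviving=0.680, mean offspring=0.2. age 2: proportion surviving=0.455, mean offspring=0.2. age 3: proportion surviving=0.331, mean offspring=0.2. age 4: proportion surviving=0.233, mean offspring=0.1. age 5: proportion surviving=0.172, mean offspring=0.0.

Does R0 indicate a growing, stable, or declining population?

R0 = Σ lx·mx = 0 + 0.136 + 0.091 + 0.0662 + 0.0233 + 0 = 0.3165
R0 < 1, so the population is declining.

declining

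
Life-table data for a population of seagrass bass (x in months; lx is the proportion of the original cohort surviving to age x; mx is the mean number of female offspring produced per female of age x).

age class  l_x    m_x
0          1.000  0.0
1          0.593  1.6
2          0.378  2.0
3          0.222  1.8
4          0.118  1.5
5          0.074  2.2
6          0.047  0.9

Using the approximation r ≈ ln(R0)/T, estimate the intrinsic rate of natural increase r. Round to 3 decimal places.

R0 = Σ lx·mx = 0 + 0.9488 + 0.756 + 0.3996 + 0.177 + 0.1628 + 0.0423 = 2.4865
Σ x·lx·mx = 5.4354; T = 5.4354/2.4865 = 2.18596…
r ≈ ln(R0)/T = ln(2.4865)/2.18596… = 0.41669… → 0.417

0.417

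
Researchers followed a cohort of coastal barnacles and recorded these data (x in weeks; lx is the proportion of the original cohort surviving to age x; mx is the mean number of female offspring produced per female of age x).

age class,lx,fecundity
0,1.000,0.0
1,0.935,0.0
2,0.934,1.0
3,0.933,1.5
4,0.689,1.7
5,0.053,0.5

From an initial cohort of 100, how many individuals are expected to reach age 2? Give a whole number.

93

Expected survivors = N0 · l_2 = 100 × 0.934 = 93.4 → 93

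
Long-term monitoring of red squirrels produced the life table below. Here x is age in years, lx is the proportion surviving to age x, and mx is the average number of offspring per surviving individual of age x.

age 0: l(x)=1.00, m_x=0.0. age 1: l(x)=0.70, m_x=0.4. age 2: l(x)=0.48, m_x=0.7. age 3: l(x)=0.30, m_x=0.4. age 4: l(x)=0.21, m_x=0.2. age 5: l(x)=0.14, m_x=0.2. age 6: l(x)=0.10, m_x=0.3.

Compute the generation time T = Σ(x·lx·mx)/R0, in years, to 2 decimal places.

lx·mx: 0, 0.28, 0.336, 0.12, 0.042, 0.028, 0.03 → R0 = 0.836
x·lx·mx: 0, 0.28, 0.672, 0.36, 0.168, 0.14, 0.18 → Σ = 1.8
T = 1.8 / 0.836 = 2.15311… → 2.15

2.15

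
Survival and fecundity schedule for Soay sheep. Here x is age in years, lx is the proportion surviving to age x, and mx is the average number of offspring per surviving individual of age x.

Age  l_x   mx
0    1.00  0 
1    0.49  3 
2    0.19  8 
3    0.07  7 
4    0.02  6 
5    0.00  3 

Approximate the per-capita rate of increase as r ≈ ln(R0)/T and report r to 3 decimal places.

R0 = Σ lx·mx = 0 + 1.47 + 1.52 + 0.49 + 0.12 + 0 = 3.6
Σ x·lx·mx = 6.46; T = 6.46/3.6 = 1.79444…
r ≈ ln(R0)/T = ln(3.6)/1.79444… = 0.71383… → 0.714

0.714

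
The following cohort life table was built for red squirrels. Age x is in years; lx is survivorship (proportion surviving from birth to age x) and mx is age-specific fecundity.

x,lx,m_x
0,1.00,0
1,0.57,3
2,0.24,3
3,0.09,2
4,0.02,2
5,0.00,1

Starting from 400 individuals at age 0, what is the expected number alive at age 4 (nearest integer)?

8

Expected survivors = N0 · l_4 = 400 × 0.02 = 8 → 8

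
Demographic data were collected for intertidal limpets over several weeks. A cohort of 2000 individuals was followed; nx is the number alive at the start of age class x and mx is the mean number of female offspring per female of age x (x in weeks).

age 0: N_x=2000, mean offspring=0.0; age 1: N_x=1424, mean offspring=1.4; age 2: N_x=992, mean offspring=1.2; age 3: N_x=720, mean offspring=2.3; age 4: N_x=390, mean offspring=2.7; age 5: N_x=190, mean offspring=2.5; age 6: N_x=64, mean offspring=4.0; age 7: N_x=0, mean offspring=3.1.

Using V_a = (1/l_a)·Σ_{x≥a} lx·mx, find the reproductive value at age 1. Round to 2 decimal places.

lx = nx/n0 = nx/2000: 1, 0.712, 0.496, 0.36, 0.195, 0.095, 0.032, 0
lx·mx for x ≥ 1: 0.9968, 0.5952, 0.828, 0.5265, 0.2375, 0.128, 0 → sum = 3.312
V_1 = 3.312 / l_1 = 3.312 / 0.712 = 4.651685… → 4.65

4.65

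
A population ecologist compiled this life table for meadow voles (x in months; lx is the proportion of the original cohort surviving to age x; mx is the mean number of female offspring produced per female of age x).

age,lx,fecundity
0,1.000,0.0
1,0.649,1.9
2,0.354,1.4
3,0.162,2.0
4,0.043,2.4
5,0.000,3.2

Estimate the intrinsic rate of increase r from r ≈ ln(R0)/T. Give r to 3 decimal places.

0.459

R0 = Σ lx·mx = 0 + 1.2331 + 0.4956 + 0.324 + 0.1032 + 0 = 2.1559
Σ x·lx·mx = 3.6091; T = 3.6091/2.1559 = 1.67406…
r ≈ ln(R0)/T = ln(2.1559)/1.67406… = 0.45889… → 0.459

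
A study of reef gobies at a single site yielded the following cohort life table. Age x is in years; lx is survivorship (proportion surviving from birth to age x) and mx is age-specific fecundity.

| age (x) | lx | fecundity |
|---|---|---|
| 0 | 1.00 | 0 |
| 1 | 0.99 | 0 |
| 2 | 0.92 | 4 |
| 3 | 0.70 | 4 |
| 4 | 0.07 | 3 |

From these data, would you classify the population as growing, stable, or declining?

R0 = Σ lx·mx = 0 + 0 + 3.68 + 2.8 + 0.21 = 6.69
R0 > 1, so the population is growing.

growing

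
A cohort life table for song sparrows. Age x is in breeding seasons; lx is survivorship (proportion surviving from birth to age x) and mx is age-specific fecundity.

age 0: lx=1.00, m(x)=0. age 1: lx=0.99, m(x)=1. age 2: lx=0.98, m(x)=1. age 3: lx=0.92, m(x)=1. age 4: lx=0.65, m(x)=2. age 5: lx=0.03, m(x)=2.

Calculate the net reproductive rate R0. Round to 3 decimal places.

4.250

lx·mx by age: 0, 0.99, 0.98, 0.92, 1.3, 0.06
R0 = Σ lx·mx = 4.25 → 4.250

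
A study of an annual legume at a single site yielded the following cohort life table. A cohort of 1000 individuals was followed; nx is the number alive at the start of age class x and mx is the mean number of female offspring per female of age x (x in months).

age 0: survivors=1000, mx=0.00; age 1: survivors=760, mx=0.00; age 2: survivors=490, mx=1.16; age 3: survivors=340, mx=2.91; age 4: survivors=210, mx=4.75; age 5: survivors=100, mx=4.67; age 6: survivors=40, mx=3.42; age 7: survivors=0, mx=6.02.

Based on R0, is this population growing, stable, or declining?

growing

lx = nx/n0 = nx/1000: 1, 0.76, 0.49, 0.34, 0.21, 0.1, 0.04, 0
R0 = Σ lx·mx = 0 + 0 + 0.5684 + 0.9894 + 0.9975 + 0.467 + 0.1368 + 0 = 3.1591
R0 > 1, so the population is growing.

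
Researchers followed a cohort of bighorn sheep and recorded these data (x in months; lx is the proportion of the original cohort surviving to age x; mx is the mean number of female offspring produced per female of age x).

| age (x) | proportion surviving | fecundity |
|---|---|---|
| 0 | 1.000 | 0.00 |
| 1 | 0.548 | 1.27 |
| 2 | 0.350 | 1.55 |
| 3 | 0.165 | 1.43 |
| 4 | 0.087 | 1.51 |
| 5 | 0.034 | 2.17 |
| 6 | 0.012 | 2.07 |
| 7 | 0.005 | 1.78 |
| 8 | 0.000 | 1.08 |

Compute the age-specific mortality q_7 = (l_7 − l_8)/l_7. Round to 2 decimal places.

1.00

q_7 = (l_7 − l_8) / l_7 = (0.005 − 0) / 0.005
     = 0.005 / 0.005 = 1 → 1.00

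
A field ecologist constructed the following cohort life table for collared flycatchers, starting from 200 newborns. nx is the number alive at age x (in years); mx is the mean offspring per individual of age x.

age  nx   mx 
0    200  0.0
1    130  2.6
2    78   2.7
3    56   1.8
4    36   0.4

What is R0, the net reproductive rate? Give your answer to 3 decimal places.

3.319

lx = nx/n0 = nx/200: 1, 0.65, 0.39, 0.28, 0.18
lx·mx by age: 0, 1.69, 1.053, 0.504, 0.072
R0 = Σ lx·mx = 3.319 → 3.319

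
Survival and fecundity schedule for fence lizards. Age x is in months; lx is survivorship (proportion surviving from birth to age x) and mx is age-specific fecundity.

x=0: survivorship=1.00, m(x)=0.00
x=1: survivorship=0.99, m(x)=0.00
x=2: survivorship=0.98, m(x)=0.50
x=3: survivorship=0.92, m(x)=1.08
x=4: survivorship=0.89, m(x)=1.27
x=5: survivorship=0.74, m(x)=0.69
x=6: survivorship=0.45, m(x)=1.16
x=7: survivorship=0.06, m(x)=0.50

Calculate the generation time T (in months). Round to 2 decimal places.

lx·mx: 0, 0, 0.49, 0.9936, 1.1303, 0.5106, 0.522, 0.03 → R0 = 3.6765
x·lx·mx: 0, 0, 0.98, 2.9808, 4.5212, 2.553, 3.132, 0.21 → Σ = 14.377
T = 14.377 / 3.6765 = 3.910513… → 3.91

3.91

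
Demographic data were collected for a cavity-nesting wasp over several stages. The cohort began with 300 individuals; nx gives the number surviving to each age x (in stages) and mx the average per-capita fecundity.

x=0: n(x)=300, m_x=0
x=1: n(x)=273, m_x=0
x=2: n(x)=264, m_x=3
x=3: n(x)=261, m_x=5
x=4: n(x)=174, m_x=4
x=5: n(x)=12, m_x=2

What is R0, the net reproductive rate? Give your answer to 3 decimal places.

lx = nx/n0 = nx/300: 1, 0.91, 0.88, 0.87, 0.58, 0.04
lx·mx by age: 0, 0, 2.64, 4.35, 2.32, 0.08
R0 = Σ lx·mx = 9.39 → 9.390

9.390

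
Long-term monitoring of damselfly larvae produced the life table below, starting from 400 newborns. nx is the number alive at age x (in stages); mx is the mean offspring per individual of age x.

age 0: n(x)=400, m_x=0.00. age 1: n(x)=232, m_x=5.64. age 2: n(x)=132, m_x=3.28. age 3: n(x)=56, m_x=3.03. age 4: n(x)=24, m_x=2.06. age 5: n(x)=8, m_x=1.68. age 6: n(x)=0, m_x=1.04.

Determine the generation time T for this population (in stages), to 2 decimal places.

lx = nx/n0 = nx/400: 1, 0.58, 0.33, 0.14, 0.06, 0.02, 0
lx·mx: 0, 3.2712, 1.0824, 0.4242, 0.1236, 0.0336, 0 → R0 = 4.935
x·lx·mx: 0, 3.2712, 2.1648, 1.2726, 0.4944, 0.168, 0 → Σ = 7.371
T = 7.371 / 4.935 = 1.493617… → 1.49

1.49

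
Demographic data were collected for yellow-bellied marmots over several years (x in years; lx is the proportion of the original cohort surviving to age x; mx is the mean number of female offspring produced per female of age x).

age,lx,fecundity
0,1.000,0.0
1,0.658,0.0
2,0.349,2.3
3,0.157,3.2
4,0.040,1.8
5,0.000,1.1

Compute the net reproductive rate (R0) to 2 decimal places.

lx·mx by age: 0, 0, 0.8027, 0.5024, 0.072, 0
R0 = Σ lx·mx = 1.3771 → 1.38

1.38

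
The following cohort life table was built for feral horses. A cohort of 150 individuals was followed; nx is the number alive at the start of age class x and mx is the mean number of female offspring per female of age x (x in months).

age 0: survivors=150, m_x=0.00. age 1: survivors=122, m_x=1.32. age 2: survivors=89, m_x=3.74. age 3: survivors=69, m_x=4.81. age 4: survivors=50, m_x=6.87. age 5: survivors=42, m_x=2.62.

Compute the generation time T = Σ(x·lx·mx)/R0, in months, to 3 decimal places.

2.929

lx = nx/n0 = nx/150: 1, 0.81333…, 0.59333…, 0.46, 0.33333…, 0.28
lx·mx: 0, 1.0736…, 2.219067…, 2.2126, 2.29…, 0.7336 → R0 = 8.528867…
x·lx·mx: 0, 1.0736…, 4.438133…, 6.6378, 9.16…, 3.668 → Σ = 24.977533…
T = 24.977533… / 8.528867… = 2.928588… → 2.929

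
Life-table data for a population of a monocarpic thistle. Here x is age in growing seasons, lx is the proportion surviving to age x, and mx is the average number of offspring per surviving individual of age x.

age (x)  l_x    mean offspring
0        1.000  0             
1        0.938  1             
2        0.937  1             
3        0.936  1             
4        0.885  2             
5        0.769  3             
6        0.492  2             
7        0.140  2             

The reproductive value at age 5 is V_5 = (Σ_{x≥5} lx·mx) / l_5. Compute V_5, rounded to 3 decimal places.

4.644

lx·mx for x ≥ 5: 2.307, 0.984, 0.28 → sum = 3.571
V_5 = 3.571 / l_5 = 3.571 / 0.769 = 4.643693… → 4.644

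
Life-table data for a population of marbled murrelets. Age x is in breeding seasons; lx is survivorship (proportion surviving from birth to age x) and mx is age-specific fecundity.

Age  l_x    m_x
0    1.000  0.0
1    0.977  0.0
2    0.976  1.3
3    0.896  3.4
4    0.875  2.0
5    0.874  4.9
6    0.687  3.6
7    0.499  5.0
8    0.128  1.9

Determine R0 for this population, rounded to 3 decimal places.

lx·mx by age: 0, 0, 1.2688, 3.0464, 1.75, 4.2826, 2.4732, 2.495, 0.2432
R0 = Σ lx·mx = 15.5592 → 15.559

15.559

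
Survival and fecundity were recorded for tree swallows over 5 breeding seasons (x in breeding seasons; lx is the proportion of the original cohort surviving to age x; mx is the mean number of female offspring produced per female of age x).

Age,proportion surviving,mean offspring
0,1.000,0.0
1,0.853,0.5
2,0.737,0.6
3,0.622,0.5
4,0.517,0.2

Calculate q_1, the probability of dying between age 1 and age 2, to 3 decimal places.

q_1 = (l_1 − l_2) / l_1 = (0.853 − 0.737) / 0.853
     = 0.116 / 0.853 = 0.135991… → 0.136

0.136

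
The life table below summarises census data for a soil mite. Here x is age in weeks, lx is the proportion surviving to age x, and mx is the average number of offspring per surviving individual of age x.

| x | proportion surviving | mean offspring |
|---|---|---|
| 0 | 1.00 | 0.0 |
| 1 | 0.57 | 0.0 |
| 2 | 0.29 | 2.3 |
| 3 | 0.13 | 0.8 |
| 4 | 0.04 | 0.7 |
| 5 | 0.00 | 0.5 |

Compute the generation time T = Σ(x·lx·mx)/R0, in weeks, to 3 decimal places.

lx·mx: 0, 0, 0.667, 0.104, 0.028, 0 → R0 = 0.799
x·lx·mx: 0, 0, 1.334, 0.312, 0.112, 0 → Σ = 1.758
T = 1.758 / 0.799 = 2.20025… → 2.200

2.200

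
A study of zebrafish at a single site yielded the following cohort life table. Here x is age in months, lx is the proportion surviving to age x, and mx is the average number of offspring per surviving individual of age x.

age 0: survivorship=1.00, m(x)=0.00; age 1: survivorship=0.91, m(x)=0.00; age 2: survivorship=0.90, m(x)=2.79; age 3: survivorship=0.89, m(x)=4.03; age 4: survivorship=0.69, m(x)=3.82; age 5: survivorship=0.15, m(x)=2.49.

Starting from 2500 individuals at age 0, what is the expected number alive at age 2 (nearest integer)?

Expected survivors = N0 · l_2 = 2500 × 0.90 = 2250 → 2250

2250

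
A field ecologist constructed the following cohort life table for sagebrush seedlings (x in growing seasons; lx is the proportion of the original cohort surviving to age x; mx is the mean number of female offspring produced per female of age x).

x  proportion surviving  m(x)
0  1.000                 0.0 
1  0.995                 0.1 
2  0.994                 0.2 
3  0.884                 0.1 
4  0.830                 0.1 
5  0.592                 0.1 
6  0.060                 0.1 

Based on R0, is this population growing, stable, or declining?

R0 = Σ lx·mx = 0 + 0.0995 + 0.1988 + 0.0884 + 0.083 + 0.0592 + 0.006 = 0.5349
R0 < 1, so the population is declining.

declining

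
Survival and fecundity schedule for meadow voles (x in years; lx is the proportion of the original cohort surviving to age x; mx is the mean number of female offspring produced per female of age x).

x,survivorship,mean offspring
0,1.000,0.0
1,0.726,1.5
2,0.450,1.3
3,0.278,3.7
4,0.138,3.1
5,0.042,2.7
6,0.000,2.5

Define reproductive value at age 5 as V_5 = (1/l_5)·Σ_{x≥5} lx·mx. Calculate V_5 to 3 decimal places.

2.700

lx·mx for x ≥ 5: 0.1134, 0 → sum = 0.1134
V_5 = 0.1134 / l_5 = 0.1134 / 0.042 = 2.7 → 2.700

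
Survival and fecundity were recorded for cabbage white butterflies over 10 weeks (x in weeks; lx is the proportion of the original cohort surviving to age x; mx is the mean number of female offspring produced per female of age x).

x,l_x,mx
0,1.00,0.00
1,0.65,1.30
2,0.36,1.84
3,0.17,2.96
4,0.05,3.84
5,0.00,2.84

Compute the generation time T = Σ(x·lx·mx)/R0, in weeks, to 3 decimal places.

lx·mx: 0, 0.845, 0.6624, 0.5032, 0.192, 0 → R0 = 2.2026
x·lx·mx: 0, 0.845, 1.3248, 1.5096, 0.768, 0 → Σ = 4.4474
T = 4.4474 / 2.2026 = 2.019159… → 2.019

2.019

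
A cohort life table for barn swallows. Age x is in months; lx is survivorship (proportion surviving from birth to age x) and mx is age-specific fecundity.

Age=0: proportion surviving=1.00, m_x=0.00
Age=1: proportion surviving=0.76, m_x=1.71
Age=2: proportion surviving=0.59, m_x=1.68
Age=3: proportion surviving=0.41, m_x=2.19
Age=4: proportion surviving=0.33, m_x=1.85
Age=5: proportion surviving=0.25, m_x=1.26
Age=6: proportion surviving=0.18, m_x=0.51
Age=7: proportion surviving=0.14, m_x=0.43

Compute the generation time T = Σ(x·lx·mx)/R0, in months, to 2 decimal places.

2.57

lx·mx: 0, 1.2996, 0.9912, 0.8979, 0.6105, 0.315, 0.0918, 0.0602 → R0 = 4.2662
x·lx·mx: 0, 1.2996, 1.9824, 2.6937, 2.442, 1.575, 0.5508, 0.4214 → Σ = 10.9649
T = 10.9649 / 4.2662 = 2.57018… → 2.57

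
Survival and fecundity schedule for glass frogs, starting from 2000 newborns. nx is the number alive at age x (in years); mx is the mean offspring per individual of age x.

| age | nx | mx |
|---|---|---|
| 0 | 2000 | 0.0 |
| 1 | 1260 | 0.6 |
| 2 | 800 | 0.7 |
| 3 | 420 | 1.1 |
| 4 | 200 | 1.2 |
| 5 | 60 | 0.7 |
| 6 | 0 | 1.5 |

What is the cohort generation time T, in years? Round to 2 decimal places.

lx = nx/n0 = nx/2000: 1, 0.63, 0.4, 0.21, 0.1, 0.03, 0
lx·mx: 0, 0.378, 0.28, 0.231, 0.12, 0.021, 0 → R0 = 1.03
x·lx·mx: 0, 0.378, 0.56, 0.693, 0.48, 0.105, 0 → Σ = 2.216
T = 2.216 / 1.03 = 2.151456… → 2.15

2.15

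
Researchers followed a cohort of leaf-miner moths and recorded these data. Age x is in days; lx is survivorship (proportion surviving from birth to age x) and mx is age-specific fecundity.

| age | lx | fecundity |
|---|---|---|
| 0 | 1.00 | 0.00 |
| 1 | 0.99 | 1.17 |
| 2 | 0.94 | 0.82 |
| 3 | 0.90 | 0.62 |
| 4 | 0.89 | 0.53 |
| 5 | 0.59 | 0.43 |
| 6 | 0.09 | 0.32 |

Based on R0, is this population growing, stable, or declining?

growing

R0 = Σ lx·mx = 0 + 1.1583 + 0.7708 + 0.558 + 0.4717 + 0.2537 + 0.0288 = 3.2413
R0 > 1, so the population is growing.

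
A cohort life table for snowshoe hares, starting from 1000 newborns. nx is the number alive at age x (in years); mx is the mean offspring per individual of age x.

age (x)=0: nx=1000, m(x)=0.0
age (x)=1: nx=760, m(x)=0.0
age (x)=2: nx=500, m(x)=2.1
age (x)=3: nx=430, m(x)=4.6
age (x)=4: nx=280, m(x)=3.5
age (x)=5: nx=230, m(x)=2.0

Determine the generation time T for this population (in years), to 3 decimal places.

3.190

lx = nx/n0 = nx/1000: 1, 0.76, 0.5, 0.43, 0.28, 0.23
lx·mx: 0, 0, 1.05, 1.978, 0.98, 0.46 → R0 = 4.468
x·lx·mx: 0, 0, 2.1, 5.934, 3.92, 2.3 → Σ = 14.254
T = 14.254 / 4.468 = 3.190242… → 3.190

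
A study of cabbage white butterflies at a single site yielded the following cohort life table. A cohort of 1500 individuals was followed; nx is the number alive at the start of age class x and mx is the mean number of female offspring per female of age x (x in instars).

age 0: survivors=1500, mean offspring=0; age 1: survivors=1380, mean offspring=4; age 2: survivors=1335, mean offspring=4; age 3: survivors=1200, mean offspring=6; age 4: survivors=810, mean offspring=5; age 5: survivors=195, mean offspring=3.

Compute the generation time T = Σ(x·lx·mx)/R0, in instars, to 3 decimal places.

lx = nx/n0 = nx/1500: 1, 0.92, 0.89, 0.8, 0.54, 0.13
lx·mx: 0, 3.68, 3.56, 4.8, 2.7, 0.39 → R0 = 15.13
x·lx·mx: 0, 3.68, 7.12, 14.4, 10.8, 1.95 → Σ = 37.95
T = 37.95 / 15.13 = 2.508262… → 2.508

2.508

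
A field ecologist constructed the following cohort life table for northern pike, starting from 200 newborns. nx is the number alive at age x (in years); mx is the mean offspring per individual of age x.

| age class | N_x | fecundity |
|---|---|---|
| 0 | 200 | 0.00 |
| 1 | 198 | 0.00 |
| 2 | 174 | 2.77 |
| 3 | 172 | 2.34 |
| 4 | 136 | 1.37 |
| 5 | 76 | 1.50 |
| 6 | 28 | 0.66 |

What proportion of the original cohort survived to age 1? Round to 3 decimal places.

l_1 = n_1/n_0 = 198/200 = 0.99 → 0.990

0.990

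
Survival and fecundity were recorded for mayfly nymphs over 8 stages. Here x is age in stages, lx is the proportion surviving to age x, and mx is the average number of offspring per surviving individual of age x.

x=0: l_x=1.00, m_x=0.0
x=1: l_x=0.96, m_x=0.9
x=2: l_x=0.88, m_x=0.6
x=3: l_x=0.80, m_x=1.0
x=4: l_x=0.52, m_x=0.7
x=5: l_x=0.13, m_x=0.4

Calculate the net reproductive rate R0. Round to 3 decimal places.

2.608

lx·mx by age: 0, 0.864, 0.528, 0.8, 0.364, 0.052
R0 = Σ lx·mx = 2.608 → 2.608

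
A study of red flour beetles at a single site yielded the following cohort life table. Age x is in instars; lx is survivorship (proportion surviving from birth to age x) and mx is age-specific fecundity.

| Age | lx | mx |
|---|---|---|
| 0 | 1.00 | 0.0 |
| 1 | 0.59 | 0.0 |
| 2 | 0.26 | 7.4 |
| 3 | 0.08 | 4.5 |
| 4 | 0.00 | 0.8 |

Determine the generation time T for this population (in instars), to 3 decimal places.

2.158

lx·mx: 0, 0, 1.924, 0.36, 0 → R0 = 2.284
x·lx·mx: 0, 0, 3.848, 1.08, 0 → Σ = 4.928
T = 4.928 / 2.284 = 2.157618… → 2.158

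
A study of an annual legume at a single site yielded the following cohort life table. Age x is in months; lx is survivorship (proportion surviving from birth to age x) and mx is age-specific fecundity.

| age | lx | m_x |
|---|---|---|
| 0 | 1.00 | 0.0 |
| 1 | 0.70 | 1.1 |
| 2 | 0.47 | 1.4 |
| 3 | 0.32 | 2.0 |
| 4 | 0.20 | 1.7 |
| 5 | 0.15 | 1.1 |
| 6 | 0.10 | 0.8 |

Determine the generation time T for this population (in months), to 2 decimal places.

lx·mx: 0, 0.77, 0.658, 0.64, 0.34, 0.165, 0.08 → R0 = 2.653
x·lx·mx: 0, 0.77, 1.316, 1.92, 1.36, 0.825, 0.48 → Σ = 6.671
T = 6.671 / 2.653 = 2.514512… → 2.51

2.51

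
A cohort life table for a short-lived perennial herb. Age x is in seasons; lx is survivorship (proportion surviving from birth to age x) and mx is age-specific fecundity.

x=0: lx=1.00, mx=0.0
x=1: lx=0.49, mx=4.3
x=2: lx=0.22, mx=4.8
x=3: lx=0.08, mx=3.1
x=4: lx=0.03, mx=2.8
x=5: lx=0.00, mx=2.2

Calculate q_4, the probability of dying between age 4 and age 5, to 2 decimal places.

1.00

q_4 = (l_4 − l_5) / l_4 = (0.03 − 0) / 0.03
     = 0.03 / 0.03 = 1 → 1.00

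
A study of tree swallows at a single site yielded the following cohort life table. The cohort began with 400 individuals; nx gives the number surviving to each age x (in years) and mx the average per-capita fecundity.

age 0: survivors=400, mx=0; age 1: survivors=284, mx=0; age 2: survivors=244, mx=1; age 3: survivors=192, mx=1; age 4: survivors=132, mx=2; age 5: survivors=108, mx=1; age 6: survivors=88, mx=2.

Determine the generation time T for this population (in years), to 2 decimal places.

3.78

lx = nx/n0 = nx/400: 1, 0.71, 0.61, 0.48, 0.33, 0.27, 0.22
lx·mx: 0, 0, 0.61, 0.48, 0.66, 0.27, 0.44 → R0 = 2.46
x·lx·mx: 0, 0, 1.22, 1.44, 2.64, 1.35, 2.64 → Σ = 9.29
T = 9.29 / 2.46 = 3.776423… → 3.78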